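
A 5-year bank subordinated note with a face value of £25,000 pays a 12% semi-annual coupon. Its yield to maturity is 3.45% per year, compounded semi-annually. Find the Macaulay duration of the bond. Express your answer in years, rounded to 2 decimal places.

4.09 years

Periodic yield y = 0.01725. Discount each cash flow and weight by its period:
  t   CF        PV=CF/(1+0.01725)^t    t·PV
  1     1,500.00     1,474.5638     1,474.5638
  2     1,500.00     1,449.5589     2,899.1178
  3     1,500.00     1,424.9780     4,274.9340
  4     1,500.00     1,400.8140     5,603.2559
  5     1,500.00     1,377.0597     6,885.2985
  6     1,500.00     1,353.7082     8,122.2494
  7     1,500.00     1,330.7527     9,315.2692
  8     1,500.00     1,308.1865    10,465.4922
  9     1,500.00     1,286.0030    11,574.0267
  10   26,500.00    22,334.1222   223,341.2223
  Σ                 34,739.7470   283,955.4298
Price P = Σ PV = 34,739.7470.
Macaulay duration = Σ(t·PV) / P = 283,955.4298 / 34,739.7470 = 8.17379 half-year periods.
In years: 8.17379 / 2 = 4.08690 years.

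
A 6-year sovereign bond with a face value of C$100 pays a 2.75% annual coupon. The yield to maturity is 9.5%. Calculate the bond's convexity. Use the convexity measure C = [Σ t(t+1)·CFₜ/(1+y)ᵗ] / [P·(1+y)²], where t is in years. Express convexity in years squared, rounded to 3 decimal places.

With y = 0.095:
  t   CF        PV=CF/(1+0.095)^t    t·PV        t(t+1)·PV
  1         2.75         2.5114         2.5114           5.0228
  2         2.75         2.2935         4.5871          13.7612
  3         2.75         2.0945         6.2836          25.1346
  4         2.75         1.9128         7.6513          38.2566
  5         2.75         1.7469         8.7344          52.4063
  6       102.75        59.6070       357.6419       2,503.4931
  Σ                     70.1662       387.4097       2,638.0746
P = 70.1662.
Convexity = Σ t(t+1)·PV / [P·(1+y)²] = 2,638.0746 / (70.1662 × 1.199025) = 31.35675.

31.357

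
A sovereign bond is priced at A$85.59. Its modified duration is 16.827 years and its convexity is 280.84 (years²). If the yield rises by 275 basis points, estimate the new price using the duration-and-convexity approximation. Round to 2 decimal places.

Duration effect: -D_mod·Δy = -16.827 × (+0.0275) = -0.4627425
Convexity effect: ½·C·(Δy)² = 0.5 × 280.84 × (0.0275)² = +0.106192625
ΔP/P ≈ -0.4627425 + 0.106192625 = -0.356549875
New price ≈ 85.59 × (1 - 0.356549875) = 55.07289619875.

A$55.07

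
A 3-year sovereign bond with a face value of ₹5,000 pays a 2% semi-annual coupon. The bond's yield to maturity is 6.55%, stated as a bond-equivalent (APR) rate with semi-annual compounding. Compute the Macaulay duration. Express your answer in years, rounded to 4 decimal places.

Periodic yield y = 0.03275. Discount each cash flow and weight by its period:
  t   CF        PV=CF/(1+0.03275)^t    t·PV
  1        50.00        48.4144        48.4144
  2        50.00        46.8791        93.7583
  3        50.00        45.3925       136.1776
  4        50.00        43.9531       175.8123
  5        50.00        42.5593       212.7963
  6     5,050.00     4,162.1733    24,973.0396
  Σ                  4,389.3717    25,639.9985
Price P = Σ PV = 4,389.3717.
Macaulay duration = Σ(t·PV) / P = 25,639.9985 / 4,389.3717 = 5.84138 half-year periods.
In years: 5.84138 / 2 = 2.92069 years.

2.9207 years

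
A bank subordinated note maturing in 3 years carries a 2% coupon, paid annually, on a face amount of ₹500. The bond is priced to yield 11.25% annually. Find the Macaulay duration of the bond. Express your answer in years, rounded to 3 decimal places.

2.933 years

Periodic yield y = 0.1125. Discount each cash flow and weight by its year:
  t   CF        PV=CF/(1+0.1125)^t    t·PV
  1        10.00         8.9888         8.9888
  2        10.00         8.0798        16.1596
  3       510.00       370.3993     1,111.1978
  Σ                    387.4678     1,136.3461
Price P = Σ PV = 387.4678.
Macaulay duration = Σ(t·PV) / P = 1,136.3461 / 387.4678 = 2.93275 years.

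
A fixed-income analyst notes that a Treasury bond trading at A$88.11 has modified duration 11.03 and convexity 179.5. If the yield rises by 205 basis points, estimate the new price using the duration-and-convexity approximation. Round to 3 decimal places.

Duration effect: -D_mod·Δy = -11.03 × (+0.0205) = -0.226115
Convexity effect: ½·C·(Δy)² = 0.5 × 179.5 × (0.0205)² = +0.0377174375
ΔP/P ≈ -0.226115 + 0.0377174375 = -0.1883975625
New price ≈ 88.11 × (1 - 0.1883975625) = 71.510290768125.

A$71.510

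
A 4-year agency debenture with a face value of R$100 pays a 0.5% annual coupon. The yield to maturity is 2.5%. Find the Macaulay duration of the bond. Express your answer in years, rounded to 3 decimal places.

3.969 years

Periodic yield y = 0.025. Discount each cash flow and weight by its year:
  t   CF        PV=CF/(1+0.025)^t    t·PV
  1         0.50         0.4878         0.4878
  2         0.50         0.4759         0.9518
  3         0.50         0.4643         1.3929
  4       100.50        91.0480       364.1922
  Σ                     92.4761       367.0247
Price P = Σ PV = 92.4761.
Macaulay duration = Σ(t·PV) / P = 367.0247 / 92.4761 = 3.96886 years.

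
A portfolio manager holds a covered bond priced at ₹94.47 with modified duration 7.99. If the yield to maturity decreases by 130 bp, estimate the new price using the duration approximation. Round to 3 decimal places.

Duration approximation: ΔP/P ≈ -D_mod · Δy = -7.99 × (-0.013) = +0.103870.
New price ≈ 94.47 × (1 + 0.103870) = 104.2825989.

₹104.283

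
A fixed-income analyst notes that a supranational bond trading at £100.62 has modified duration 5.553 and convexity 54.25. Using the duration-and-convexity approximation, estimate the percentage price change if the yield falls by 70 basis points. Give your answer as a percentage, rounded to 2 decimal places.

Duration effect: -D_mod·Δy = -5.553 × (-0.007) = +0.038871
Convexity effect: ½·C·(Δy)² = 0.5 × 54.25 × (-0.007)² = +0.001329125
ΔP/P ≈ +0.038871 + 0.001329125 = +0.040200125
= +4.0200125%.

+4.02%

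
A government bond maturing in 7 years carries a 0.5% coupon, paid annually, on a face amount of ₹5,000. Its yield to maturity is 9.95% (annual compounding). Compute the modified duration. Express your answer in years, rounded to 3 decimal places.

Periodic yield y = 0.0995. First find Macaulay duration:
  t   CF        PV=CF/(1+0.0995)^t    t·PV
  1        25.00        22.7376        22.7376
  2        25.00        20.6800        41.3599
  3        25.00        18.8085        56.4255
  4        25.00        17.1064        68.4257
  5        25.00        15.5584        77.7918
  6        25.00        14.1504        84.9024
  7     5,025.00     2,586.8392    18,107.8743
  Σ                  2,695.8804    18,459.5172
P = 2,695.8804; Macaulay duration = 18,459.5172 / 2,695.8804 = 6.84731 years.
Modified duration = D_Mac / (1 + y) = 6.84731 / 1.0995 = 6.22765 years.

6.228 years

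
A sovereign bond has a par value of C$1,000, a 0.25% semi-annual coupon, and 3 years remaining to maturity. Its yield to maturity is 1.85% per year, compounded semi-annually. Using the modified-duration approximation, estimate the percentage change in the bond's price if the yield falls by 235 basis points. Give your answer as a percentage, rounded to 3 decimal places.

+6.963%

Periodic yield y = 0.00925. Modified duration first:
  t   CF        PV=CF/(1+0.00925)^t    t·PV
  1         1.25         1.2385         1.2385
  2         1.25         1.2272         2.4544
  3         1.25         1.2159         3.6478
  4         1.25         1.2048         4.8192
  5         1.25         1.1938         5.9688
  6     1,001.25       947.4362     5,684.6173
  Σ                    953.5165     5,702.7460
P = 953.5165; D_Mac = 5.98075 half-year periods = 2.99038 yrs; D_mod = 2.99038/(1+0.00925) = 2.96297 yrs.
ΔP/P ≈ -D_mod · Δy = -2.96297 × (-0.0235) = +0.069630 = +6.9630%.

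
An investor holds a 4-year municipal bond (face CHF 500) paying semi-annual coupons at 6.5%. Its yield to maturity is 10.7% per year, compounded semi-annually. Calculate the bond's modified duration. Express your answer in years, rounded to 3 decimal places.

Periodic yield y = 0.0535. First find Macaulay duration:
  t   CF        PV=CF/(1+0.0535)^t    t·PV
  1        16.25        15.4248        15.4248
  2        16.25        14.6415        29.2829
  3        16.25        13.8979        41.6938
  4        16.25        13.1921        52.7686
  5        16.25        12.5222        62.6110
  6        16.25        11.8863        71.3177
  7        16.25        11.2827        78.9786
  8       516.25       340.2387     2,721.9098
  Σ                    433.0862     3,073.9872
P = 433.0862; Macaulay duration = 3,073.9872 / 433.0862 = 7.09787 half-year periods = 3.54893 years.
Modified duration = D_Mac / (1 + y) = 3.54893 / 1.0535 = 3.36871 years.

3.369 years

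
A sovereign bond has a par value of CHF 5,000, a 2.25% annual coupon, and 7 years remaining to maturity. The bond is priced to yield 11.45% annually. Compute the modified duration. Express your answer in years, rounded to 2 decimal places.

Periodic yield y = 0.1145. First find Macaulay duration:
  t   CF        PV=CF/(1+0.1145)^t    t·PV
  1       112.50       100.9421       100.9421
  2       112.50        90.5717       181.1433
  3       112.50        81.2666       243.7999
  4       112.50        72.9176       291.6703
  5       112.50        65.4263       327.1313
  6       112.50        58.7046       352.2276
  7     5,112.50     2,393.7170    16,756.0193
  Σ                  2,863.5459    18,252.9339
P = 2,863.5459; Macaulay duration = 18,252.9339 / 2,863.5459 = 6.37424 years.
Modified duration = D_Mac / (1 + y) = 6.37424 / 1.1145 = 5.71937 years.

5.72 years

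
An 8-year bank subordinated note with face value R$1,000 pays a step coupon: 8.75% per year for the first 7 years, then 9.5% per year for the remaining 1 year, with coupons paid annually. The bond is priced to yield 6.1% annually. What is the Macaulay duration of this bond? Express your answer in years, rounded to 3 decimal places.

6.236 years

Periodic yield y = 0.061. Discount each cash flow and weight by its year:
  t   CF        PV=CF/(1+0.061)^t    t·PV
  1        87.50        82.4694        82.4694
  2        87.50        77.7280       155.4559
  3        87.50        73.2592       219.7775
  4        87.50        69.0473       276.1891
  5        87.50        65.0775       325.3877
  6        87.50        61.3360       368.0163
  7        87.50        57.8097       404.6676
  8     1,095.00       681.8535     5,454.8277
  Σ                  1,168.5805     7,286.7910
Price P = Σ PV = 1,168.5805.
Macaulay duration = Σ(t·PV) / P = 7,286.7910 / 1,168.5805 = 6.23559 years.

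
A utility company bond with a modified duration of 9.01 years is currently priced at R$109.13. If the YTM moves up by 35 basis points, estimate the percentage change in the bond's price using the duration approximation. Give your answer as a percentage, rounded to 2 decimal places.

Duration approximation: ΔP/P ≈ -D_mod · Δy = -9.01 × (+0.0035) = -0.031535.
As a percentage: -3.1535%.

-3.15%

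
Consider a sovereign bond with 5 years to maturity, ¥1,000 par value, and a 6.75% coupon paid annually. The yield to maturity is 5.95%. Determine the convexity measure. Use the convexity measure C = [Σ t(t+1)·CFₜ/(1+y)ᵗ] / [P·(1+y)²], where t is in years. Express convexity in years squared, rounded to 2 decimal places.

22.60

With y = 0.0595:
  t   CF        PV=CF/(1+0.0595)^t    t·PV        t(t+1)·PV
  1        67.50        63.7093        63.7093         127.4186
  2        67.50        60.1315       120.2629         360.7888
  3        67.50        56.7546       170.2637         681.0549
  4        67.50        53.5673       214.2693       1,071.3464
  5     1,067.50       799.5821     3,997.9106      23,987.4638
  Σ                  1,033.7448     4,566.4159      26,228.0726
P = 1,033.7448.
Convexity = Σ t(t+1)·PV / [P·(1+y)²] = 26,228.0726 / (1,033.7448 × 1.122540) = 22.60222.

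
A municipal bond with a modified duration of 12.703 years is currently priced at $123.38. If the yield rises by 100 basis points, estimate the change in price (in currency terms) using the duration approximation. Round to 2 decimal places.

-$15.67

Duration approximation: ΔP/P ≈ -D_mod · Δy = -12.703 × (+0.01) = -0.127030.
ΔP ≈ 123.38 × (-0.127030) = -15.6729614.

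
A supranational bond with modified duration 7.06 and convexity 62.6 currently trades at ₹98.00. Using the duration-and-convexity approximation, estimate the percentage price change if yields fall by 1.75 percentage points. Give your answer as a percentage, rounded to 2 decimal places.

+13.31%

Duration effect: -D_mod·Δy = -7.06 × (-0.0175) = +0.123550
Convexity effect: ½·C·(Δy)² = 0.5 × 62.6 × (-0.0175)² = +0.009585625
ΔP/P ≈ +0.123550 + 0.009585625 = +0.133135625
= +13.3135625%.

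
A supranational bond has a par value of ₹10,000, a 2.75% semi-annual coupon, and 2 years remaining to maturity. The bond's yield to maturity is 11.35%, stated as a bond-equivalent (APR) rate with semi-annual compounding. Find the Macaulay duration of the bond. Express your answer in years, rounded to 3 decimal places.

Periodic yield y = 0.05675. Discount each cash flow and weight by its period:
  t   CF        PV=CF/(1+0.05675)^t    t·PV
  1       137.50       130.1159       130.1159
  2       137.50       123.1284       246.2568
  3       137.50       116.5161       349.5483
  4    10,137.50     8,129.0883    32,516.3532
  Σ                  8,498.8487    33,242.2742
Price P = Σ PV = 8,498.8487.
Macaulay duration = Σ(t·PV) / P = 33,242.2742 / 8,498.8487 = 3.91139 half-year periods.
In years: 3.91139 / 2 = 1.95569 years.

1.956 years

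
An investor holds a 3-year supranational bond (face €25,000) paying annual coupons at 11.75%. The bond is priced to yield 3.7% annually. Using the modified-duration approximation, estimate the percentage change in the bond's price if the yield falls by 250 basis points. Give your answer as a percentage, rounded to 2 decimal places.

+6.57%

Periodic yield y = 0.037. Modified duration first:
  t   CF        PV=CF/(1+0.037)^t    t·PV
  1     2,937.50     2,832.6905     2,832.6905
  2     2,937.50     2,731.6205     5,463.2410
  3    27,937.50    25,052.5116    75,157.5347
  Σ                 30,616.8225    83,453.4661
P = 30,616.8225; D_Mac = 2.72574 yrs; D_mod = 2.72574/(1+0.037) = 2.62849 yrs.
ΔP/P ≈ -D_mod · Δy = -2.62849 × (-0.025) = +0.065712 = +6.5712%.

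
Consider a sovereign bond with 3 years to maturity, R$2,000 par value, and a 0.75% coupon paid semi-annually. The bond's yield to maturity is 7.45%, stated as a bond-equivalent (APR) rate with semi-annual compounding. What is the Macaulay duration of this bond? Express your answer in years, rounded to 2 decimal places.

2.97 years

Periodic yield y = 0.03725. Discount each cash flow and weight by its period:
  t   CF        PV=CF/(1+0.03725)^t    t·PV
  1         7.50         7.2307         7.2307
  2         7.50         6.9710        13.9420
  3         7.50         6.7206        20.1619
  4         7.50         6.4793        25.9172
  5         7.50         6.2466        31.2330
  6     2,007.50     1,611.9623     9,671.7741
  Σ                  1,645.6105     9,770.2588
Price P = Σ PV = 1,645.6105.
Macaulay duration = Σ(t·PV) / P = 9,770.2588 / 1,645.6105 = 5.93716 half-year periods.
In years: 5.93716 / 2 = 2.96858 years.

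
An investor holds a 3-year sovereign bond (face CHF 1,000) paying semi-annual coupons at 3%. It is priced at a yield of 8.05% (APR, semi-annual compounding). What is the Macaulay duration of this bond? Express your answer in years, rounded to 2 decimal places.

Periodic yield y = 0.04025. Discount each cash flow and weight by its period:
  t   CF        PV=CF/(1+0.04025)^t    t·PV
  1        15.00        14.4196        14.4196
  2        15.00        13.8617        27.7234
  3        15.00        13.3253        39.9760
  4        15.00        12.8097        51.2390
  5        15.00        12.3141        61.5705
  6     1,015.00       801.0132     4,806.0794
  Σ                    867.7437     5,001.0079
Price P = Σ PV = 867.7437.
Macaulay duration = Σ(t·PV) / P = 5,001.0079 / 867.7437 = 5.76323 half-year periods.
In years: 5.76323 / 2 = 2.88162 years.

2.88 years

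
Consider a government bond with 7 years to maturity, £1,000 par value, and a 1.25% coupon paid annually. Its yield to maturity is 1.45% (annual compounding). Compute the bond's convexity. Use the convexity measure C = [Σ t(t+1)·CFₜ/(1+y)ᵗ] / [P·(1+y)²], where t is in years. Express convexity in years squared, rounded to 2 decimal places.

With y = 0.0145:
  t   CF        PV=CF/(1+0.0145)^t    t·PV        t(t+1)·PV
  1        12.50        12.3213        12.3213          24.6427
  2        12.50        12.1452        24.2905          72.8714
  3        12.50        11.9716        35.9149         143.6597
  4        12.50        11.8005        47.2022         236.0108
  5        12.50        11.6319        58.1594         348.9563
  6        12.50        11.4656        68.7937         481.5562
  7     1,012.50       915.4417     6,408.0916      51,264.7329
  Σ                    986.7779     6,654.7736      52,572.4300
P = 986.7779.
Convexity = Σ t(t+1)·PV / [P·(1+y)²] = 52,572.4300 / (986.7779 × 1.029210) = 51.76480.

51.76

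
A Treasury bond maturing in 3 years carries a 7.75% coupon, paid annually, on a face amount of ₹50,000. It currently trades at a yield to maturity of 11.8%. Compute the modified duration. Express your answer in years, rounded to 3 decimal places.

Periodic yield y = 0.118. First find Macaulay duration:
  t   CF        PV=CF/(1+0.118)^t    t·PV
  1     3,875.00     3,466.0107     3,466.0107
  2     3,875.00     3,100.1885     6,200.3770
  3    53,875.00    38,553.3279   115,659.9838
  Σ                 45,119.5272   125,326.3715
P = 45,119.5272; Macaulay duration = 125,326.3715 / 45,119.5272 = 2.77765 years.
Modified duration = D_Mac / (1 + y) = 2.77765 / 1.118 = 2.48448 years.

2.484 years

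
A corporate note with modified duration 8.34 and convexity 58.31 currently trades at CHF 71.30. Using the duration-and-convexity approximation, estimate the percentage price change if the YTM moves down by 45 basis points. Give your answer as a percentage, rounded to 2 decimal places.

+3.81%

Duration effect: -D_mod·Δy = -8.34 × (-0.0045) = +0.037530
Convexity effect: ½·C·(Δy)² = 0.5 × 58.31 × (-0.0045)² = +0.00059038875
ΔP/P ≈ +0.037530 + 0.00059038875 = +0.03812038875
= +3.812038875%.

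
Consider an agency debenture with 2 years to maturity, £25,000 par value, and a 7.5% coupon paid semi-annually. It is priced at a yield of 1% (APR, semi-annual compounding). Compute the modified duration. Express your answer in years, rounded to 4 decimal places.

1.8917 years

Periodic yield y = 0.005. First find Macaulay duration:
  t   CF        PV=CF/(1+0.005)^t    t·PV
  1       937.50       932.8358       932.8358
  2       937.50       928.1948     1,856.3897
  3       937.50       923.5770     2,770.7309
  4    25,937.50    25,425.1701   101,700.6804
  Σ                 28,209.7777   107,260.6368
P = 28,209.7777; Macaulay duration = 107,260.6368 / 28,209.7777 = 3.80225 half-year periods = 1.90113 years.
Modified duration = D_Mac / (1 + y) = 1.90113 / 1.005 = 1.89167 years.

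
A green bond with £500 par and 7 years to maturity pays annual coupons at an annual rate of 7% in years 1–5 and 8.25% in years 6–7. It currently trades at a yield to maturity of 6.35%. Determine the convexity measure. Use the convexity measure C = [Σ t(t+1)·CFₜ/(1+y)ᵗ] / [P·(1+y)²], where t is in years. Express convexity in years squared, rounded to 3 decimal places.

With y = 0.0635:
  t   CF        PV=CF/(1+0.0635)^t    t·PV        t(t+1)·PV
  1        35.00        32.9102        32.9102          65.8204
  2        35.00        30.9452        61.8904         185.6711
  3        35.00        29.0975        87.2925         349.1699
  4        35.00        27.3601       109.4405         547.2025
  5        35.00        25.7265       128.6325         771.7948
  6        41.25        28.5101       171.0607       1,197.4249
  7       541.25       351.7511     2,462.2576      19,698.0609
  Σ                    526.3007     3,053.4843      22,815.1445
P = 526.3007.
Convexity = Σ t(t+1)·PV / [P·(1+y)²] = 22,815.1445 / (526.3007 × 1.131032) = 38.32784.

38.328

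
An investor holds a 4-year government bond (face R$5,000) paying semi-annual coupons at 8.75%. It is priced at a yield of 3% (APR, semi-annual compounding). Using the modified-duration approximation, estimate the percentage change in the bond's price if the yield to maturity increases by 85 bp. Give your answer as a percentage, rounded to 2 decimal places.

-2.95%

Periodic yield y = 0.015. Modified duration first:
  t   CF        PV=CF/(1+0.015)^t    t·PV
  1       218.75       215.5172       215.5172
  2       218.75       212.3323       424.6645
  3       218.75       209.1943       627.5830
  4       218.75       206.1028       824.4112
  5       218.75       203.0569     1,015.2847
  6       218.75       200.0561     1,200.3366
  7       218.75       197.0996     1,379.6973
  8     5,218.75     4,632.7424    37,061.9394
  Σ                  6,076.1017    42,749.4340
P = 6,076.1017; D_Mac = 7.03567 half-year periods = 3.51783 yrs; D_mod = 3.51783/(1+0.015) = 3.46585 yrs.
ΔP/P ≈ -D_mod · Δy = -3.46585 × (+0.0085) = -0.029460 = -2.9460%.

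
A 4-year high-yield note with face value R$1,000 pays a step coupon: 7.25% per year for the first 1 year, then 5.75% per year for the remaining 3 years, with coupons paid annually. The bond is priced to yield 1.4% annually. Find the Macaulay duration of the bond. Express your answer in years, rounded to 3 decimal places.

Periodic yield y = 0.014. Discount each cash flow and weight by its year:
  t   CF        PV=CF/(1+0.014)^t    t·PV
  1        72.50        71.4990        71.4990
  2        57.50        55.9232       111.8464
  3        57.50        55.1511       165.4532
  4     1,057.50     1,000.2961     4,001.1842
  Σ                  1,182.8693     4,349.9828
Price P = Σ PV = 1,182.8693.
Macaulay duration = Σ(t·PV) / P = 4,349.9828 / 1,182.8693 = 3.67748 years.

3.677 years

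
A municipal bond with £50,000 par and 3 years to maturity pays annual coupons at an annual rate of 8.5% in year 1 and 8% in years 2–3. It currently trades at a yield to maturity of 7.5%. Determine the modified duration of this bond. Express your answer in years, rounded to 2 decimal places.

2.58 years

Periodic yield y = 0.075. First find Macaulay duration:
  t   CF        PV=CF/(1+0.075)^t    t·PV
  1     4,250.00     3,953.4884     3,953.4884
  2     4,000.00     3,461.3304     6,922.6609
  3    54,000.00    43,467.8708   130,403.6123
  Σ                 50,882.6896   141,279.7615
P = 50,882.6896; Macaulay duration = 141,279.7615 / 50,882.6896 = 2.77658 years.
Modified duration = D_Mac / (1 + y) = 2.77658 / 1.075 = 2.58286 years.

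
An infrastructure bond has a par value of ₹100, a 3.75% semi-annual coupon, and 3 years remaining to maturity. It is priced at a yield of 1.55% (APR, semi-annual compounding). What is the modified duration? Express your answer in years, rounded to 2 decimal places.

Periodic yield y = 0.00775. First find Macaulay duration:
  t   CF        PV=CF/(1+0.00775)^t    t·PV
  1        1.875         1.8606         1.8606
  2        1.875         1.8463         3.6925
  3        1.875         1.8321         5.4962
  4        1.875         1.8180         7.2719
  5        1.875         1.8040         9.0200
  6      101.875        97.2637       583.5822
  Σ                    106.4246       610.9235
P = 106.4246; Macaulay duration = 610.9235 / 106.4246 = 5.74043 half-year periods = 2.87022 years.
Modified duration = D_Mac / (1 + y) = 2.87022 / 1.00775 = 2.84814 years.

2.85 years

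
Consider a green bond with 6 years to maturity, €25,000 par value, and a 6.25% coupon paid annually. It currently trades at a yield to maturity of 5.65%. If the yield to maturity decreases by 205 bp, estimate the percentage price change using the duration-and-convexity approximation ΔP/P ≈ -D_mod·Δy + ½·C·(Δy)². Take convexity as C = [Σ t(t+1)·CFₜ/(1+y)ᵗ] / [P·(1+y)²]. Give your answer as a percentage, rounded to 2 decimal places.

With y = 0.0565:
  t   CF        PV=CF/(1+0.0565)^t    t·PV        t(t+1)·PV
  1     1,562.50     1,478.9399     1,478.9399       2,957.8798
  2     1,562.50     1,399.8485     2,799.6969       8,399.0907
  3     1,562.50     1,324.9867     3,974.9601      15,899.8405
  4     1,562.50     1,254.1285     5,016.5138      25,082.5690
  5     1,562.50     1,187.0596     5,935.2979      35,611.7875
  6    26,562.50    19,100.8168   114,604.9008     802,234.3054
  Σ                 25,745.7799   133,810.3094     890,185.4730
P = 25,745.7799; D_Mac = 5.19737 yrs; D_mod = 4.91942 yrs; C = 30.97672.
Duration effect: -4.91942 × (-0.0205) = +0.100848
Convexity effect: 0.5 × 30.97672 × (-0.0205)² = +0.0065090
ΔP/P ≈ +0.100848 + 0.0065090 = +0.107357 = +10.7357%.

+10.74%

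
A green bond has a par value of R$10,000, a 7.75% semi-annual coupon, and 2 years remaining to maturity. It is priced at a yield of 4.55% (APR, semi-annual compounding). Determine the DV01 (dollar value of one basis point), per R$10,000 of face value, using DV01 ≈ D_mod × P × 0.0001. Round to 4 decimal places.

Periodic yield y = 0.02275.
  t   CF        PV=CF/(1+0.02275)^t    t·PV
  1       387.50       378.8805       378.8805
  2       387.50       370.4527       740.9053
  3       387.50       362.2123     1,086.6370
  4    10,387.50     9,493.6471    37,974.5884
  Σ                 10,605.1926    40,181.0112
P = 10,605.1926; D_Mac = 3.78881 half-year periods = 1.89440 yrs; D_mod = 1.85226 yrs.
DV01 ≈ 1.85226 × 10,605.1926 × 0.0001 = 1.964361.

R$1.9644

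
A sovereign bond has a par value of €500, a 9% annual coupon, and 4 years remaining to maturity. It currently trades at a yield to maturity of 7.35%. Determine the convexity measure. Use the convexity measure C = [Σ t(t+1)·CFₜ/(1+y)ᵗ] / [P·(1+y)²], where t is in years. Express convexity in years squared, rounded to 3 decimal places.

With y = 0.0735:
  t   CF        PV=CF/(1+0.0735)^t    t·PV        t(t+1)·PV
  1        45.00        41.9190        41.9190          83.8379
  2        45.00        39.0489        78.0977         234.2932
  3        45.00        36.3753       109.1258         436.5034
  4       545.00       410.3820     1,641.5280       8,207.6401
  Σ                    527.7251     1,870.6705       8,962.2746
P = 527.7251.
Convexity = Σ t(t+1)·PV / [P·(1+y)²] = 8,962.2746 / (527.7251 × 1.152402) = 14.73691.

14.737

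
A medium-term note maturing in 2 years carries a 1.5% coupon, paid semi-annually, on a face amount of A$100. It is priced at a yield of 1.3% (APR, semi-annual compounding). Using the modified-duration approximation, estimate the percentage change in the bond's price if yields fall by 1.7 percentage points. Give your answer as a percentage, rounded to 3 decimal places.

+3.341%

Periodic yield y = 0.0065. Modified duration first:
  t   CF        PV=CF/(1+0.0065)^t    t·PV
  1         0.75         0.7452         0.7452
  2         0.75         0.7403         1.4807
  3         0.75         0.7356         2.2067
  4       100.75        98.1725       392.6901
  Σ                    100.3936       397.1226
P = 100.3936; D_Mac = 3.95566 half-year periods = 1.97783 yrs; D_mod = 1.97783/(1+0.0065) = 1.96506 yrs.
ΔP/P ≈ -D_mod · Δy = -1.96506 × (-0.017) = +0.033406 = +3.3406%.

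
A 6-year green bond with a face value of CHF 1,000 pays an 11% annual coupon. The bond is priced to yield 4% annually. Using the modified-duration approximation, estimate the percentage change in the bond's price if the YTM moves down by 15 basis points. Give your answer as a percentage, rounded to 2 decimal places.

Periodic yield y = 0.04. Modified duration first:
  t   CF        PV=CF/(1+0.04)^t    t·PV
  1       110.00       105.7692       105.7692
  2       110.00       101.7012       203.4024
  3       110.00        97.7896       293.3688
  4       110.00        94.0285       376.1138
  5       110.00        90.4120       452.0599
  6     1,110.00       877.2491     5,263.4947
  Σ                  1,366.9496     6,694.2089
P = 1,366.9496; D_Mac = 4.89719 yrs; D_mod = 4.89719/(1+0.04) = 4.70883 yrs.
ΔP/P ≈ -D_mod · Δy = -4.70883 × (-0.0015) = +0.007063 = +0.7063%.

+0.71%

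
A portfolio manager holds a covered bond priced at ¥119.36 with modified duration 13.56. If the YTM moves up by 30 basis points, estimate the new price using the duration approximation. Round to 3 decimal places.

¥114.504

Duration approximation: ΔP/P ≈ -D_mod · Δy = -13.56 × (+0.003) = -0.040680.
New price ≈ 119.36 × (1 - 0.040680) = 114.5044352.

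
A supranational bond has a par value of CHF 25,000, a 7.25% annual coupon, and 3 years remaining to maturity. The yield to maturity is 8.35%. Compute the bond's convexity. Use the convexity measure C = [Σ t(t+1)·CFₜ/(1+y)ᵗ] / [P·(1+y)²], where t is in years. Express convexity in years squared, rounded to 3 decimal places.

With y = 0.0835:
  t   CF        PV=CF/(1+0.0835)^t    t·PV        t(t+1)·PV
  1     1,812.50     1,672.8196     1,672.8196       3,345.6391
  2     1,812.50     1,543.9036     3,087.8072       9,263.4217
  3    26,812.50    21,079.0271    63,237.0814     252,948.3254
  Σ                 24,295.7503    67,997.7081     265,557.3862
P = 24,295.7503.
Convexity = Σ t(t+1)·PV / [P·(1+y)²] = 265,557.3862 / (24,295.7503 × 1.173972) = 9.31044.

9.310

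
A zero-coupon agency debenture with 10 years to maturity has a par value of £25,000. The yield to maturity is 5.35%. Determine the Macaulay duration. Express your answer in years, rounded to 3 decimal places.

10.000 years

A zero-coupon bond has a single cash flow at maturity, so its Macaulay duration equals its maturity: 10 years.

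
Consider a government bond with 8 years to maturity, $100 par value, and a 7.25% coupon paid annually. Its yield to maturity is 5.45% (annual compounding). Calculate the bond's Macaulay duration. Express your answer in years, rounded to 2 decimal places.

6.44 years

Periodic yield y = 0.0545. Discount each cash flow and weight by its year:
  t   CF        PV=CF/(1+0.0545)^t    t·PV
  1         7.25         6.8753         6.8753
  2         7.25         6.5200        13.0399
  3         7.25         6.1830        18.5490
  4         7.25         5.8634        23.4537
  5         7.25         5.5604        27.8019
  6         7.25         5.2730        31.6381
  7         7.25         5.0005        35.0034
  8       107.25        70.1495       561.1961
  Σ                    111.4251       717.5573
Price P = Σ PV = 111.4251.
Macaulay duration = Σ(t·PV) / P = 717.5573 / 111.4251 = 6.43982 years.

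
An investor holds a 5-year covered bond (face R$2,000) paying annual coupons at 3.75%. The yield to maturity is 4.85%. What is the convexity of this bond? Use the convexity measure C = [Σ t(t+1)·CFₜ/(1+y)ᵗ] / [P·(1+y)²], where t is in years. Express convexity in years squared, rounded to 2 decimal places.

With y = 0.0485:
  t   CF        PV=CF/(1+0.0485)^t    t·PV        t(t+1)·PV
  1        75.00        71.5308        71.5308         143.0615
  2        75.00        68.2220       136.4440         409.3319
  3        75.00        65.0663       195.1988         780.7953
  4        75.00        62.0565       248.2261       1,241.1307
  5     2,075.00     1,637.4797     8,187.3985      49,124.3913
  Σ                  1,904.3553     8,838.7983      51,698.7108
P = 1,904.3553.
Convexity = Σ t(t+1)·PV / [P·(1+y)²] = 51,698.7108 / (1,904.3553 × 1.099352) = 24.69419.

24.69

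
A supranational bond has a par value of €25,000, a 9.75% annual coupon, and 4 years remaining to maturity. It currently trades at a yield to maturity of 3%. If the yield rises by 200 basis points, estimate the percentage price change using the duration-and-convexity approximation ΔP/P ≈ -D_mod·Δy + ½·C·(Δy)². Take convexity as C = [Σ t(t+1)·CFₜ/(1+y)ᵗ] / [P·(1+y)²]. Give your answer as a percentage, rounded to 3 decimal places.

With y = 0.03:
  t   CF        PV=CF/(1+0.03)^t    t·PV        t(t+1)·PV
  1     2,437.50     2,366.5049     2,366.5049       4,733.0097
  2     2,437.50     2,297.5775     4,595.1551      13,785.4652
  3     2,437.50     2,230.6578     6,691.9734      26,767.8935
  4    27,437.50    24,377.8634    97,511.4535     487,557.2675
  Σ                 31,272.6036   111,165.0868     532,843.6360
P = 31,272.6036; D_Mac = 3.55471 yrs; D_mod = 3.45118 yrs; C = 16.06058.
Duration effect: -3.45118 × (+0.02) = -0.069024
Convexity effect: 0.5 × 16.06058 × (0.02)² = +0.0032121
ΔP/P ≈ -0.069024 + 0.0032121 = -0.065811 = -6.5811%.

-6.581%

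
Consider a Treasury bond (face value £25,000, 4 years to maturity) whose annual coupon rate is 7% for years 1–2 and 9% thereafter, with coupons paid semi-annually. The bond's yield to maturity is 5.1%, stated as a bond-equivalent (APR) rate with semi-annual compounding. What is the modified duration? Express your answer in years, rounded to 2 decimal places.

Periodic yield y = 0.0255. First find Macaulay duration:
  t   CF        PV=CF/(1+0.0255)^t    t·PV
  1       875.00       853.2423       853.2423
  2       875.00       832.0257     1,664.0513
  3       875.00       811.3366     2,434.0098
  4       875.00       791.1620     3,164.6478
  5     1,125.00       991.9144     4,959.5720
  6     1,125.00       967.2495     5,803.4973
  7     1,125.00       943.1980     6,602.3860
  8    26,125.00    21,358.5114   170,868.0914
  Σ                 27,548.6399   196,349.4979
P = 27,548.6399; Macaulay duration = 196,349.4979 / 27,548.6399 = 7.12738 half-year periods = 3.56369 years.
Modified duration = D_Mac / (1 + y) = 3.56369 / 1.0255 = 3.47507 years.

3.48 years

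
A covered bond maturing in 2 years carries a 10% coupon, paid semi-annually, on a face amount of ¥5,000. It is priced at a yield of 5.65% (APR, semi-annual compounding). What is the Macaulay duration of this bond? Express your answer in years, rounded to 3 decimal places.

Periodic yield y = 0.02825. Discount each cash flow and weight by its period:
  t   CF        PV=CF/(1+0.02825)^t    t·PV
  1       250.00       243.1315       243.1315
  2       250.00       236.4518       472.9035
  3       250.00       229.9555       689.8666
  4     5,250.00     4,696.3930    18,785.5719
  Σ                  5,405.9318    20,191.4736
Price P = Σ PV = 5,405.9318.
Macaulay duration = Σ(t·PV) / P = 20,191.4736 / 5,405.9318 = 3.73506 half-year periods.
In years: 3.73506 / 2 = 1.86753 years.

1.868 years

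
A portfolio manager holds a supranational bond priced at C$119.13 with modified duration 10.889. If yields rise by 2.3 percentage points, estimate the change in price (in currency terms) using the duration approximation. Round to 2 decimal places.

-C$29.84

Duration approximation: ΔP/P ≈ -D_mod · Δy = -10.889 × (+0.023) = -0.250447.
ΔP ≈ 119.13 × (-0.250447) = -29.83575111.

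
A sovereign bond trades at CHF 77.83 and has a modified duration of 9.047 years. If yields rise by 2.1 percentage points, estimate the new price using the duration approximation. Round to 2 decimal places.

Duration approximation: ΔP/P ≈ -D_mod · Δy = -9.047 × (+0.021) = -0.189987.
New price ≈ 77.83 × (1 - 0.189987) = 63.04331179.

CHF 63.04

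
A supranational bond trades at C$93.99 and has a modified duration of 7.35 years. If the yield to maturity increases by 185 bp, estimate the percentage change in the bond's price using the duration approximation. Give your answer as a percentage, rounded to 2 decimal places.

Duration approximation: ΔP/P ≈ -D_mod · Δy = -7.35 × (+0.0185) = -0.135975.
As a percentage: -13.5975%.

-13.60%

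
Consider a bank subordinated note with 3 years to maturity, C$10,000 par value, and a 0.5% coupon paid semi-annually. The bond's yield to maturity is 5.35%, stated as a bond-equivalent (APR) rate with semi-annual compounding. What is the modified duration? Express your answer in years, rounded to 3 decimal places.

2.902 years

Periodic yield y = 0.02675. First find Macaulay duration:
  t   CF        PV=CF/(1+0.02675)^t    t·PV
  1        25.00        24.3487        24.3487
  2        25.00        23.7143        47.4286
  3        25.00        23.0965        69.2895
  4        25.00        22.4947        89.9790
  5        25.00        21.9087       109.5435
  6    10,025.00     8,556.4992    51,338.9950
  Σ                  8,672.0621    51,679.5842
P = 8,672.0621; Macaulay duration = 51,679.5842 / 8,672.0621 = 5.95932 half-year periods = 2.97966 years.
Modified duration = D_Mac / (1 + y) = 2.97966 / 1.02675 = 2.90203 years.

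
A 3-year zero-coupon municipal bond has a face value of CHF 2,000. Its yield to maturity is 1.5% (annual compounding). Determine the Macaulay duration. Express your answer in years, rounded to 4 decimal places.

A zero-coupon bond has a single cash flow at maturity, so its Macaulay duration equals its maturity: 3 years.

3.0000 years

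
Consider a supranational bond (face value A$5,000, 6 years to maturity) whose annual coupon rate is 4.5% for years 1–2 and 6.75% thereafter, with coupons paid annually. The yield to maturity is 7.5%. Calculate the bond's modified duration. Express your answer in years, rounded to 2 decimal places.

Periodic yield y = 0.075. First find Macaulay duration:
  t   CF        PV=CF/(1+0.075)^t    t·PV
  1       225.00       209.3023       209.3023
  2       225.00       194.6998       389.3997
  3       337.50       271.6742       815.0226
  4       337.50       252.7202     1,010.8807
  5       337.50       235.0885     1,175.4427
  6     5,337.50     3,458.4946    20,750.9676
  Σ                  4,621.9797    24,351.0156
P = 4,621.9797; Macaulay duration = 24,351.0156 / 4,621.9797 = 5.26853 years.
Modified duration = D_Mac / (1 + y) = 5.26853 / 1.075 = 4.90095 years.

4.90 years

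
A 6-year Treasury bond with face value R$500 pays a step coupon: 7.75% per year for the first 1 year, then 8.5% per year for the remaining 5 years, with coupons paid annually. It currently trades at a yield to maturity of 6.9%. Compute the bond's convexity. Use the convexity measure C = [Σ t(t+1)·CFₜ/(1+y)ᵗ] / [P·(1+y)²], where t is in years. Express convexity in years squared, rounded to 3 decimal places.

With y = 0.069:
  t   CF        PV=CF/(1+0.069)^t    t·PV        t(t+1)·PV
  1        38.75        36.2488        36.2488          72.4977
  2        42.50        37.1906        74.3813         223.1438
  3        42.50        34.7901       104.3703         417.4813
  4        42.50        32.5445       130.1782         650.8908
  5        42.50        30.4439       152.2195         913.3172
  6       542.50       363.5244     2,181.1461      15,268.0229
  Σ                    534.7424     2,678.5442      17,545.3536
P = 534.7424.
Convexity = Σ t(t+1)·PV / [P·(1+y)²] = 17,545.3536 / (534.7424 × 1.142761) = 28.71191.

28.712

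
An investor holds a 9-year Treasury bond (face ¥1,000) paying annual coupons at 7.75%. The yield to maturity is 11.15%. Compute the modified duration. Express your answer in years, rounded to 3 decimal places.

5.880 years

Periodic yield y = 0.1115. First find Macaulay duration:
  t   CF        PV=CF/(1+0.1115)^t    t·PV
  1        77.50        69.7256        69.7256
  2        77.50        62.7311       125.4622
  3        77.50        56.4382       169.3147
  4        77.50        50.7766       203.1065
  5        77.50        45.6830       228.4149
  6        77.50        41.1003       246.6017
  7        77.50        36.9773       258.8412
  8        77.50        33.2679       266.1436
  9     1,077.50       416.1329     3,745.1963
  Σ                    812.8330     5,312.8066
P = 812.8330; Macaulay duration = 5,312.8066 / 812.8330 = 6.53616 years.
Modified duration = D_Mac / (1 + y) = 6.53616 / 1.1115 = 5.88049 years.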